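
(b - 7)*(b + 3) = b^2 - 4*b - 21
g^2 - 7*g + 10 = (g - 5)*(g - 2)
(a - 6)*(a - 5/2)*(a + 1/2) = a^3 - 8*a^2 + 43*a/4 + 15/2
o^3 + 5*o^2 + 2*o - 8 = (o - 1)*(o + 2)*(o + 4)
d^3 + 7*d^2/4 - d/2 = d*(d - 1/4)*(d + 2)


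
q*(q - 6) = q^2 - 6*q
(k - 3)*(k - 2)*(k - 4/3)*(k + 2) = k^4 - 13*k^3/3 + 52*k/3 - 16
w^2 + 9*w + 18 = (w + 3)*(w + 6)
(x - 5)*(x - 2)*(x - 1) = x^3 - 8*x^2 + 17*x - 10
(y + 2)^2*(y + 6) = y^3 + 10*y^2 + 28*y + 24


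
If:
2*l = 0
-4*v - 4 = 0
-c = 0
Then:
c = 0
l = 0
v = -1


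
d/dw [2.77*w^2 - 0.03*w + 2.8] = 5.54*w - 0.03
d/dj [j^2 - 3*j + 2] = 2*j - 3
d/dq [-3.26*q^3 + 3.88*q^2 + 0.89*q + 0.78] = -9.78*q^2 + 7.76*q + 0.89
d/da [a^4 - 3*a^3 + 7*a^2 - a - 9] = 4*a^3 - 9*a^2 + 14*a - 1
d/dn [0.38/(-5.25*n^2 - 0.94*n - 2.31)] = (3.99*n + 0.3572)/(5.25*n^2 + 0.94*n + 2.31)^2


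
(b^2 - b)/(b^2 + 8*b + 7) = b*(b - 1)/(b^2 + 8*b + 7)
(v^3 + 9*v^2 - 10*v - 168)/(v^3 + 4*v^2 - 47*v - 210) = (v^2 + 3*v - 28)/(v^2 - 2*v - 35)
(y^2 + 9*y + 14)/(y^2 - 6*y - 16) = (y + 7)/(y - 8)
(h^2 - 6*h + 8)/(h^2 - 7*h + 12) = (h - 2)/(h - 3)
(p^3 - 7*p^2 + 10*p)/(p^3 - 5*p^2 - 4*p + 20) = p/(p + 2)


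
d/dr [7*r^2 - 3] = 14*r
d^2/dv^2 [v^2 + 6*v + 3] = 2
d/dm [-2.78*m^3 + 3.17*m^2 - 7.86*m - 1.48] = -8.34*m^2 + 6.34*m - 7.86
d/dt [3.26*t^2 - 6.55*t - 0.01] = 6.52*t - 6.55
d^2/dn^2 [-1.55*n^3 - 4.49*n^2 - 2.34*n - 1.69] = -9.3*n - 8.98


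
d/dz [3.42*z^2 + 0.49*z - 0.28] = 6.84*z + 0.49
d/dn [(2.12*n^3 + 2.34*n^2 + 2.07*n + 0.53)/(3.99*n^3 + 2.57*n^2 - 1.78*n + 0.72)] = (-3.8882*n^4 - 24.0658*n^3 - 11.25*n^2 + 0.6454*n + 2.4338)/(15.9201*n^6 + 20.5086*n^5 - 7.5995*n^4 - 3.4036*n^3 + 6.8692*n^2 - 2.5632*n + 0.5184)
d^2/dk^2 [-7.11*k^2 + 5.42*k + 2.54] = -14.2200000000000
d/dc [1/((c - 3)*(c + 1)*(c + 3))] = (-(c - 3)*(c + 1) - (c - 3)*(c + 3) - (c + 1)*(c + 3))/((c - 3)^2*(c + 1)^2*(c + 3)^2)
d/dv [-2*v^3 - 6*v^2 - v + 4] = -6*v^2 - 12*v - 1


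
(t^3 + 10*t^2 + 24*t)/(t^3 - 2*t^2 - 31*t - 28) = t*(t + 6)/(t^2 - 6*t - 7)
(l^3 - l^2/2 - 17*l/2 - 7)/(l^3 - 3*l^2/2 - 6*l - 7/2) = (l + 2)/(l + 1)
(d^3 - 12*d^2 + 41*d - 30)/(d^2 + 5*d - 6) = (d^2 - 11*d + 30)/(d + 6)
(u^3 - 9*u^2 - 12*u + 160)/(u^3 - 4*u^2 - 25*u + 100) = (u^2 - 4*u - 32)/(u^2 + u - 20)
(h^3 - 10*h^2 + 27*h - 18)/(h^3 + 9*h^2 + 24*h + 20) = (h^3 - 10*h^2 + 27*h - 18)/(h^3 + 9*h^2 + 24*h + 20)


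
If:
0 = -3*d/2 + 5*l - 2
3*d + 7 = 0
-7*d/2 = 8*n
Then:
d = -7/3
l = -3/10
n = 49/48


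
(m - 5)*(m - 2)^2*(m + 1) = m^4 - 8*m^3 + 15*m^2 + 4*m - 20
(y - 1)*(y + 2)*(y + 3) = y^3 + 4*y^2 + y - 6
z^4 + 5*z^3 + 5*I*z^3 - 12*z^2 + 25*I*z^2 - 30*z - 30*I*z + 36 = (z - 1)*(z + 6)*(z + 2*I)*(z + 3*I)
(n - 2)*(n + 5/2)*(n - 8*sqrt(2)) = n^3 - 8*sqrt(2)*n^2 + n^2/2 - 4*sqrt(2)*n - 5*n + 40*sqrt(2)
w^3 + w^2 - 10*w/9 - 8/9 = (w - 1)*(w + 2/3)*(w + 4/3)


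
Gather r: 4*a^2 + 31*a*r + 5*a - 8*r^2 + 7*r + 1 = 4*a^2 + 5*a - 8*r^2 + r*(31*a + 7) + 1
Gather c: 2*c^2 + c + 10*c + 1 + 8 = 2*c^2 + 11*c + 9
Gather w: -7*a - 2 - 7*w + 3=-7*a - 7*w + 1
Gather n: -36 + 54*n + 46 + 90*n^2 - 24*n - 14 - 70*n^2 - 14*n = 20*n^2 + 16*n - 4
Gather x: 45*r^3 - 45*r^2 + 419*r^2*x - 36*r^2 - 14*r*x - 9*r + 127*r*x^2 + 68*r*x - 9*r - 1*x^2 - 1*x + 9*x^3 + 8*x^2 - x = 45*r^3 - 81*r^2 - 18*r + 9*x^3 + x^2*(127*r + 7) + x*(419*r^2 + 54*r - 2)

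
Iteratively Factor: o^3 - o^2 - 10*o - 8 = (o + 2)*(o^2 - 3*o - 4) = (o - 4)*(o + 2)*(o + 1)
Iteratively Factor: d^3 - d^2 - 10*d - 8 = (d - 4)*(d^2 + 3*d + 2) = (d - 4)*(d + 2)*(d + 1)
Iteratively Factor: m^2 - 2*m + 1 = (m - 1)*(m - 1)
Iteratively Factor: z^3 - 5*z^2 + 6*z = (z - 3)*(z^2 - 2*z) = z*(z - 3)*(z - 2)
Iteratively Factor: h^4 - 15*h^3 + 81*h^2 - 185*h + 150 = (h - 5)*(h^3 - 10*h^2 + 31*h - 30) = (h - 5)^2*(h^2 - 5*h + 6) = (h - 5)^2*(h - 2)*(h - 3)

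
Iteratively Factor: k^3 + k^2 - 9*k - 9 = (k + 3)*(k^2 - 2*k - 3) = (k - 3)*(k + 3)*(k + 1)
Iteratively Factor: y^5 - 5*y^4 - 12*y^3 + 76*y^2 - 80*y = (y - 2)*(y^4 - 3*y^3 - 18*y^2 + 40*y) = (y - 5)*(y - 2)*(y^3 + 2*y^2 - 8*y) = (y - 5)*(y - 2)*(y + 4)*(y^2 - 2*y) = (y - 5)*(y - 2)^2*(y + 4)*(y)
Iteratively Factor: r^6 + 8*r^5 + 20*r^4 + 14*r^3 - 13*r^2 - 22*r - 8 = (r + 1)*(r^5 + 7*r^4 + 13*r^3 + r^2 - 14*r - 8) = (r + 1)^2*(r^4 + 6*r^3 + 7*r^2 - 6*r - 8) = (r + 1)^2*(r + 2)*(r^3 + 4*r^2 - r - 4) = (r + 1)^3*(r + 2)*(r^2 + 3*r - 4) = (r - 1)*(r + 1)^3*(r + 2)*(r + 4)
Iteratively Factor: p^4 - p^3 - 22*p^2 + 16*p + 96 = (p - 4)*(p^3 + 3*p^2 - 10*p - 24) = (p - 4)*(p - 3)*(p^2 + 6*p + 8) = (p - 4)*(p - 3)*(p + 2)*(p + 4)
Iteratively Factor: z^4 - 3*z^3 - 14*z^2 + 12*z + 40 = (z + 2)*(z^3 - 5*z^2 - 4*z + 20) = (z + 2)^2*(z^2 - 7*z + 10) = (z - 2)*(z + 2)^2*(z - 5)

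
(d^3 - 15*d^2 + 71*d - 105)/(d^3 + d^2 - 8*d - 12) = (d^2 - 12*d + 35)/(d^2 + 4*d + 4)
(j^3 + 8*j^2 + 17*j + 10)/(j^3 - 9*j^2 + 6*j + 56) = (j^2 + 6*j + 5)/(j^2 - 11*j + 28)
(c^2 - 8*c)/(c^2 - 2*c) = (c - 8)/(c - 2)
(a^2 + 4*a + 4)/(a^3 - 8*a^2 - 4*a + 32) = (a + 2)/(a^2 - 10*a + 16)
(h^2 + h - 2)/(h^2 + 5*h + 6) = (h - 1)/(h + 3)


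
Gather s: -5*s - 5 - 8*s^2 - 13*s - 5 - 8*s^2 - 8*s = -16*s^2 - 26*s - 10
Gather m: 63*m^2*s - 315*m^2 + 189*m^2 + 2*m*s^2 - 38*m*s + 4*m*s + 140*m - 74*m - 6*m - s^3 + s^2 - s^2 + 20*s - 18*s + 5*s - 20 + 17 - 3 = m^2*(63*s - 126) + m*(2*s^2 - 34*s + 60) - s^3 + 7*s - 6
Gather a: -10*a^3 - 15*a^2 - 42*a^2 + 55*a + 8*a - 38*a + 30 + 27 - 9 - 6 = -10*a^3 - 57*a^2 + 25*a + 42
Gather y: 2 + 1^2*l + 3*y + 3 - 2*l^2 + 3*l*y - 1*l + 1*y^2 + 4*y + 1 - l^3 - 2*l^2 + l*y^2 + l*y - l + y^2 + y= -l^3 - 4*l^2 - l + y^2*(l + 2) + y*(4*l + 8) + 6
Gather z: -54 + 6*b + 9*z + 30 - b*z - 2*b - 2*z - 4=4*b + z*(7 - b) - 28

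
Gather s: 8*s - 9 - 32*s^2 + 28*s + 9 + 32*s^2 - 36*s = 0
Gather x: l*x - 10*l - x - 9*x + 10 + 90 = -10*l + x*(l - 10) + 100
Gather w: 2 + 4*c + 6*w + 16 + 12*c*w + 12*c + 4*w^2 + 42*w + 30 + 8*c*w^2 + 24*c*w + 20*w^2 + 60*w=16*c + w^2*(8*c + 24) + w*(36*c + 108) + 48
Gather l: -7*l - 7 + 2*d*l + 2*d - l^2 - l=2*d - l^2 + l*(2*d - 8) - 7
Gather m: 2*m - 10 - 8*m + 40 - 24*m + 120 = 150 - 30*m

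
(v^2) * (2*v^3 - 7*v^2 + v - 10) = 2*v^5 - 7*v^4 + v^3 - 10*v^2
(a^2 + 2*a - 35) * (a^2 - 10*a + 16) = a^4 - 8*a^3 - 39*a^2 + 382*a - 560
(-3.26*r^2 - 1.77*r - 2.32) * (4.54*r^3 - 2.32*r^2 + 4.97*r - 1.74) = -14.8004*r^5 - 0.472600000000001*r^4 - 22.6286*r^3 + 2.2579*r^2 - 8.4506*r + 4.0368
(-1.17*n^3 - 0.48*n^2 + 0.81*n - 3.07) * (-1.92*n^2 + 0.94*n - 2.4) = 2.2464*n^5 - 0.1782*n^4 + 0.8016*n^3 + 7.8078*n^2 - 4.8298*n + 7.368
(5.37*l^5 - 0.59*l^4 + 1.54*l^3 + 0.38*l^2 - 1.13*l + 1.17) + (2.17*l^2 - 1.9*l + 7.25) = 5.37*l^5 - 0.59*l^4 + 1.54*l^3 + 2.55*l^2 - 3.03*l + 8.42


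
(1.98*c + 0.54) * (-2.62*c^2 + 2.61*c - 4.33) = -5.1876*c^3 + 3.753*c^2 - 7.164*c - 2.3382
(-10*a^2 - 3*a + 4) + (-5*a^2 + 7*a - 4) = -15*a^2 + 4*a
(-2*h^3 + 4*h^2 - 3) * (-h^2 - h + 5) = 2*h^5 - 2*h^4 - 14*h^3 + 23*h^2 + 3*h - 15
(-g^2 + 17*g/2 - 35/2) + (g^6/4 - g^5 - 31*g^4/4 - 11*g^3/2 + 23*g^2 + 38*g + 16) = g^6/4 - g^5 - 31*g^4/4 - 11*g^3/2 + 22*g^2 + 93*g/2 - 3/2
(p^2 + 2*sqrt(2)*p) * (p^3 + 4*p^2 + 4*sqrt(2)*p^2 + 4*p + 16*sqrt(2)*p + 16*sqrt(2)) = p^5 + 4*p^4 + 6*sqrt(2)*p^4 + 20*p^3 + 24*sqrt(2)*p^3 + 24*sqrt(2)*p^2 + 64*p^2 + 64*p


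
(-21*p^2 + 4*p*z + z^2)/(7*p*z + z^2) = (-3*p + z)/z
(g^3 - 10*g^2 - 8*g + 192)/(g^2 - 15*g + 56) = (g^2 - 2*g - 24)/(g - 7)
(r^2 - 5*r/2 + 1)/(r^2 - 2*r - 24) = (-r^2 + 5*r/2 - 1)/(-r^2 + 2*r + 24)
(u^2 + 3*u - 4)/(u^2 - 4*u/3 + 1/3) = 3*(u + 4)/(3*u - 1)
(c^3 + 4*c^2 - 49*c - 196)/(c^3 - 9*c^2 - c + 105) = (c^2 + 11*c + 28)/(c^2 - 2*c - 15)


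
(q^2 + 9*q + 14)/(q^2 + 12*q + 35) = (q + 2)/(q + 5)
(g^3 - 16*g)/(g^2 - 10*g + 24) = g*(g + 4)/(g - 6)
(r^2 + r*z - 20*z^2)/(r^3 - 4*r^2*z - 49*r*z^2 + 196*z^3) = (-r - 5*z)/(-r^2 + 49*z^2)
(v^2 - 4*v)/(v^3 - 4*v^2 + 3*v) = (v - 4)/(v^2 - 4*v + 3)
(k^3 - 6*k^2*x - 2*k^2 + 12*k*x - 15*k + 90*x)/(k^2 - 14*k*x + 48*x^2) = (-k^2 + 2*k + 15)/(-k + 8*x)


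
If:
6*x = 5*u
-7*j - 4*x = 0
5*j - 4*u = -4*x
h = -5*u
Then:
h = 0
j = 0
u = 0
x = 0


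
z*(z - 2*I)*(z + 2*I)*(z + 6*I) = z^4 + 6*I*z^3 + 4*z^2 + 24*I*z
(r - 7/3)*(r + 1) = r^2 - 4*r/3 - 7/3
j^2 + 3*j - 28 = (j - 4)*(j + 7)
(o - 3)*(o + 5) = o^2 + 2*o - 15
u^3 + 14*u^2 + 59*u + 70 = (u + 2)*(u + 5)*(u + 7)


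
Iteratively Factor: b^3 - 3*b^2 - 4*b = (b)*(b^2 - 3*b - 4) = b*(b + 1)*(b - 4)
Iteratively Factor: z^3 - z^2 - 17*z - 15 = (z + 3)*(z^2 - 4*z - 5) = (z - 5)*(z + 3)*(z + 1)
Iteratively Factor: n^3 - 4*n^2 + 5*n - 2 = (n - 1)*(n^2 - 3*n + 2) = (n - 1)^2*(n - 2)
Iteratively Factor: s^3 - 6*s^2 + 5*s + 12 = (s + 1)*(s^2 - 7*s + 12) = (s - 4)*(s + 1)*(s - 3)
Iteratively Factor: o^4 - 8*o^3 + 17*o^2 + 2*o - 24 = (o - 4)*(o^3 - 4*o^2 + o + 6) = (o - 4)*(o - 3)*(o^2 - o - 2) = (o - 4)*(o - 3)*(o + 1)*(o - 2)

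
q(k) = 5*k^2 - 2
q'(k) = 10*k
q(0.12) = -1.93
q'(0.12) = 1.20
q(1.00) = 3.00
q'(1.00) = 10.00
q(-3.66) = 64.98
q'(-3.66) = -36.60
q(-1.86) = 15.30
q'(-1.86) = -18.60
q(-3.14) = 47.30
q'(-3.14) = -31.40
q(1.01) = 3.10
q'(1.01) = 10.10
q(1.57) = 10.32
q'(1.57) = 15.70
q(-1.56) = 10.17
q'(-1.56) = -15.60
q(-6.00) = 178.00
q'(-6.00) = -60.00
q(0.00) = -2.00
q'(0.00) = 0.00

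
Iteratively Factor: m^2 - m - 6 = (m - 3)*(m + 2)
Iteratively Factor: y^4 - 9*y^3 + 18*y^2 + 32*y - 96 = (y - 3)*(y^3 - 6*y^2 + 32) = (y - 4)*(y - 3)*(y^2 - 2*y - 8) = (y - 4)^2*(y - 3)*(y + 2)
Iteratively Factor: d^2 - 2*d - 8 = (d + 2)*(d - 4)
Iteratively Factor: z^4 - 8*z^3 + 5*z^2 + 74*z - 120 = (z - 2)*(z^3 - 6*z^2 - 7*z + 60) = (z - 4)*(z - 2)*(z^2 - 2*z - 15) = (z - 4)*(z - 2)*(z + 3)*(z - 5)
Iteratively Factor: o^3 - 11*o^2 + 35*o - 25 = (o - 5)*(o^2 - 6*o + 5) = (o - 5)^2*(o - 1)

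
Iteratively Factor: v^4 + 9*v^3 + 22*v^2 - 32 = (v + 2)*(v^3 + 7*v^2 + 8*v - 16) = (v + 2)*(v + 4)*(v^2 + 3*v - 4) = (v - 1)*(v + 2)*(v + 4)*(v + 4)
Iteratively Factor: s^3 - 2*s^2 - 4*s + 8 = (s - 2)*(s^2 - 4) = (s - 2)^2*(s + 2)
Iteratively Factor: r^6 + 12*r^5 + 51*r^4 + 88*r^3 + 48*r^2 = (r)*(r^5 + 12*r^4 + 51*r^3 + 88*r^2 + 48*r) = r^2*(r^4 + 12*r^3 + 51*r^2 + 88*r + 48) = r^2*(r + 4)*(r^3 + 8*r^2 + 19*r + 12) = r^2*(r + 4)^2*(r^2 + 4*r + 3) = r^2*(r + 3)*(r + 4)^2*(r + 1)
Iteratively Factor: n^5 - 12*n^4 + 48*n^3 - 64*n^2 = (n - 4)*(n^4 - 8*n^3 + 16*n^2) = n*(n - 4)*(n^3 - 8*n^2 + 16*n) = n^2*(n - 4)*(n^2 - 8*n + 16) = n^2*(n - 4)^2*(n - 4)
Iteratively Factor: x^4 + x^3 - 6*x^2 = (x - 2)*(x^3 + 3*x^2) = x*(x - 2)*(x^2 + 3*x) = x^2*(x - 2)*(x + 3)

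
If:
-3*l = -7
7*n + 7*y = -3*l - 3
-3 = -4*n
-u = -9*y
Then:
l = 7/3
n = 3/4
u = -549/28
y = -61/28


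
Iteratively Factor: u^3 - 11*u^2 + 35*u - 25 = (u - 5)*(u^2 - 6*u + 5) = (u - 5)*(u - 1)*(u - 5)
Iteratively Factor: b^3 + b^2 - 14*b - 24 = (b - 4)*(b^2 + 5*b + 6) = (b - 4)*(b + 3)*(b + 2)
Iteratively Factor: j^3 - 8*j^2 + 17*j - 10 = (j - 5)*(j^2 - 3*j + 2) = (j - 5)*(j - 2)*(j - 1)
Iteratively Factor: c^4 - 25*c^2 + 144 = (c - 4)*(c^3 + 4*c^2 - 9*c - 36) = (c - 4)*(c - 3)*(c^2 + 7*c + 12) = (c - 4)*(c - 3)*(c + 4)*(c + 3)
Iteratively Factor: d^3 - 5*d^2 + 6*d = (d - 2)*(d^2 - 3*d) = (d - 3)*(d - 2)*(d)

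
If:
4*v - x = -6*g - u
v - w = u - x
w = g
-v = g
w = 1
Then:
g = 1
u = x - 2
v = -1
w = 1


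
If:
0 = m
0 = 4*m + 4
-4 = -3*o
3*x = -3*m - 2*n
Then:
No Solution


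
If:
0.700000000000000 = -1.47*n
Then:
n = -0.48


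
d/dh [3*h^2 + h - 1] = 6*h + 1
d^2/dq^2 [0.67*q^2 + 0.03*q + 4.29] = 1.34000000000000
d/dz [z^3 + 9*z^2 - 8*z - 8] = 3*z^2 + 18*z - 8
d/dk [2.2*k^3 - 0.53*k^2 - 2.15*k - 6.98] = 6.6*k^2 - 1.06*k - 2.15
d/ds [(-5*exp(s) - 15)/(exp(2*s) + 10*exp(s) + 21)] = 5*exp(s)/(exp(2*s) + 14*exp(s) + 49)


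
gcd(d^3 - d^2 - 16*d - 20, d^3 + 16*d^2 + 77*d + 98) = d + 2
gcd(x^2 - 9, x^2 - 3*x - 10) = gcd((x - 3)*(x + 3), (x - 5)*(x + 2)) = 1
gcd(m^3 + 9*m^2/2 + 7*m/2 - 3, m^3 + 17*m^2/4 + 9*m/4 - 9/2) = m^2 + 5*m + 6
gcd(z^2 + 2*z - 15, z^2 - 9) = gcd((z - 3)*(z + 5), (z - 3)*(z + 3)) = z - 3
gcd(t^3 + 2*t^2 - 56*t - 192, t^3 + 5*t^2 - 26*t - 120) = t^2 + 10*t + 24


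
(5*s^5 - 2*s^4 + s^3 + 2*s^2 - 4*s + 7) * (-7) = -35*s^5 + 14*s^4 - 7*s^3 - 14*s^2 + 28*s - 49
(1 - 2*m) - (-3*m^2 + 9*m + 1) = 3*m^2 - 11*m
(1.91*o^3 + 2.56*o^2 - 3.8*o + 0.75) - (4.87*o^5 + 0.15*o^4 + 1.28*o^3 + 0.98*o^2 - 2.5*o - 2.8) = -4.87*o^5 - 0.15*o^4 + 0.63*o^3 + 1.58*o^2 - 1.3*o + 3.55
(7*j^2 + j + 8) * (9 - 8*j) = -56*j^3 + 55*j^2 - 55*j + 72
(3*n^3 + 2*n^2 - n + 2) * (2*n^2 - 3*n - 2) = 6*n^5 - 5*n^4 - 14*n^3 + 3*n^2 - 4*n - 4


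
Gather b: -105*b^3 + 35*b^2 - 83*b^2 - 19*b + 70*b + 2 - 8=-105*b^3 - 48*b^2 + 51*b - 6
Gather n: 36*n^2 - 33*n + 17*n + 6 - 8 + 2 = 36*n^2 - 16*n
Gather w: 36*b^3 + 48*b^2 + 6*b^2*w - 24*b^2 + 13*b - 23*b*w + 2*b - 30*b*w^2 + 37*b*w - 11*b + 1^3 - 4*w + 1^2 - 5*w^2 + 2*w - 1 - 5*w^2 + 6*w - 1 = 36*b^3 + 24*b^2 + 4*b + w^2*(-30*b - 10) + w*(6*b^2 + 14*b + 4)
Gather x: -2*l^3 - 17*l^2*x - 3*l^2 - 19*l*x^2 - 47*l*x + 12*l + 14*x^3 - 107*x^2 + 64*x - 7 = -2*l^3 - 3*l^2 + 12*l + 14*x^3 + x^2*(-19*l - 107) + x*(-17*l^2 - 47*l + 64) - 7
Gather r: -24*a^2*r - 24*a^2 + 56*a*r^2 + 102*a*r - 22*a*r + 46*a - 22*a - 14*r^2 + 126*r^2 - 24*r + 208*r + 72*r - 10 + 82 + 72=-24*a^2 + 24*a + r^2*(56*a + 112) + r*(-24*a^2 + 80*a + 256) + 144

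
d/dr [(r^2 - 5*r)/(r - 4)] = (r^2 - 8*r + 20)/(r^2 - 8*r + 16)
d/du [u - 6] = 1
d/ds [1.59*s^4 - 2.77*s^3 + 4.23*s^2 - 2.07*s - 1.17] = 6.36*s^3 - 8.31*s^2 + 8.46*s - 2.07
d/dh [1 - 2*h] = -2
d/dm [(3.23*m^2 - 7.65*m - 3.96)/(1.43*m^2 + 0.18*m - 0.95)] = (11.5209*m^2 + 5.1886*m + 7.9803)/(2.0449*m^4 + 0.5148*m^3 - 2.6846*m^2 - 0.342*m + 0.9025)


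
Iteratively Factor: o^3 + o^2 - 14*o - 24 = (o + 2)*(o^2 - o - 12) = (o + 2)*(o + 3)*(o - 4)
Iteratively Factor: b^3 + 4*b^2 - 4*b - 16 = (b + 4)*(b^2 - 4) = (b - 2)*(b + 4)*(b + 2)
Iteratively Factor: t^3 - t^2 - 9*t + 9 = (t - 3)*(t^2 + 2*t - 3) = (t - 3)*(t - 1)*(t + 3)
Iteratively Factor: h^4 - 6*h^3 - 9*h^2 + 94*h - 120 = (h - 3)*(h^3 - 3*h^2 - 18*h + 40) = (h - 5)*(h - 3)*(h^2 + 2*h - 8) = (h - 5)*(h - 3)*(h - 2)*(h + 4)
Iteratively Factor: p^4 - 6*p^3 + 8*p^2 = (p - 4)*(p^3 - 2*p^2) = (p - 4)*(p - 2)*(p^2) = p*(p - 4)*(p - 2)*(p)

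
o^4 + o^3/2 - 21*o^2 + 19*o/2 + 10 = (o - 4)*(o - 1)*(o + 1/2)*(o + 5)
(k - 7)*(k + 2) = k^2 - 5*k - 14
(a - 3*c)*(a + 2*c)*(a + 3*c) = a^3 + 2*a^2*c - 9*a*c^2 - 18*c^3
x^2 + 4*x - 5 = (x - 1)*(x + 5)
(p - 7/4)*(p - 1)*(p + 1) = p^3 - 7*p^2/4 - p + 7/4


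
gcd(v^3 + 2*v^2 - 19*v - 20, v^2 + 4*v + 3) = v + 1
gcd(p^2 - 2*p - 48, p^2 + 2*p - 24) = p + 6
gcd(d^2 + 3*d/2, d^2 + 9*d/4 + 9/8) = d + 3/2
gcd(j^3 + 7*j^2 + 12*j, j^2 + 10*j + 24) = j + 4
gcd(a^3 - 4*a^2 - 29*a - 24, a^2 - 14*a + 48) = a - 8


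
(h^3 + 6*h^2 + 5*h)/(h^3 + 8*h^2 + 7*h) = (h + 5)/(h + 7)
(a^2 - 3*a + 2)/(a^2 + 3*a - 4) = (a - 2)/(a + 4)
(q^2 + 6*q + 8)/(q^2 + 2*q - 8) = (q + 2)/(q - 2)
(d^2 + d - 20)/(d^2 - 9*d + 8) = (d^2 + d - 20)/(d^2 - 9*d + 8)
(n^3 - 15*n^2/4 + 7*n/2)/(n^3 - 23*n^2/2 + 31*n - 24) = n*(4*n - 7)/(2*(2*n^2 - 19*n + 24))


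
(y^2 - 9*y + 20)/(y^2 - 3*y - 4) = (y - 5)/(y + 1)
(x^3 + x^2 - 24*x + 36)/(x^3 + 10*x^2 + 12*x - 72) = (x - 3)/(x + 6)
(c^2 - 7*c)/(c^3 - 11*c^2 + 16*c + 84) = c/(c^2 - 4*c - 12)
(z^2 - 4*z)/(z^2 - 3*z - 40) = z*(4 - z)/(-z^2 + 3*z + 40)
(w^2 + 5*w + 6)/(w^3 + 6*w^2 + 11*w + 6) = 1/(w + 1)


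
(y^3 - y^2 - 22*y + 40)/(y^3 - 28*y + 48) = (y + 5)/(y + 6)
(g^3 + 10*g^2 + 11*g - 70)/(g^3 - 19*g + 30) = (g + 7)/(g - 3)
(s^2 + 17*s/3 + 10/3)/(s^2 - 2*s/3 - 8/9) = 3*(s + 5)/(3*s - 4)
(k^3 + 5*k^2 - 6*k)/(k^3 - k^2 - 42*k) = (k - 1)/(k - 7)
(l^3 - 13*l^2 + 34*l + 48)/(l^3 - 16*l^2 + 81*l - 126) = (l^2 - 7*l - 8)/(l^2 - 10*l + 21)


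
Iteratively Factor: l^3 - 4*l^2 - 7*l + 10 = (l - 1)*(l^2 - 3*l - 10) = (l - 5)*(l - 1)*(l + 2)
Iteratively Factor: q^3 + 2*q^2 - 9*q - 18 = (q + 3)*(q^2 - q - 6) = (q - 3)*(q + 3)*(q + 2)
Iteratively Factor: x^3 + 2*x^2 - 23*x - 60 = (x + 3)*(x^2 - x - 20) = (x - 5)*(x + 3)*(x + 4)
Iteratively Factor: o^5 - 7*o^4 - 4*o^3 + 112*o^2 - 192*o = (o - 3)*(o^4 - 4*o^3 - 16*o^2 + 64*o) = (o - 4)*(o - 3)*(o^3 - 16*o) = (o - 4)^2*(o - 3)*(o^2 + 4*o) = (o - 4)^2*(o - 3)*(o + 4)*(o)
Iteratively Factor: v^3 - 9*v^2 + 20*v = (v)*(v^2 - 9*v + 20) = v*(v - 5)*(v - 4)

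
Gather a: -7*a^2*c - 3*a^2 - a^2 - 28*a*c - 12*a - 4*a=a^2*(-7*c - 4) + a*(-28*c - 16)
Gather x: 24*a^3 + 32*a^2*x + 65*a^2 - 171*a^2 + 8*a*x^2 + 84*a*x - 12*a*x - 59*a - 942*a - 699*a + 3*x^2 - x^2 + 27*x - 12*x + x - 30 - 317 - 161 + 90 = 24*a^3 - 106*a^2 - 1700*a + x^2*(8*a + 2) + x*(32*a^2 + 72*a + 16) - 418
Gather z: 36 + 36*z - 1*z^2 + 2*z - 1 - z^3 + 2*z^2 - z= -z^3 + z^2 + 37*z + 35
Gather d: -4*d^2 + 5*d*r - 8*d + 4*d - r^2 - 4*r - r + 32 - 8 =-4*d^2 + d*(5*r - 4) - r^2 - 5*r + 24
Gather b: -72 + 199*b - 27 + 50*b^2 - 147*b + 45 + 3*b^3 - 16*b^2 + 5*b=3*b^3 + 34*b^2 + 57*b - 54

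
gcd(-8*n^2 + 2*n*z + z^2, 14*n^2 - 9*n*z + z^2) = -2*n + z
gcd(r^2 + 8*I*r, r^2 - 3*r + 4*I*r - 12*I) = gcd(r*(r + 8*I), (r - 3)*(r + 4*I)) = 1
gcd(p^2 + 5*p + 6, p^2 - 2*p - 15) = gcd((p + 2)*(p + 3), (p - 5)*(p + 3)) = p + 3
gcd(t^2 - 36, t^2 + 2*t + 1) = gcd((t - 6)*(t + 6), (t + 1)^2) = 1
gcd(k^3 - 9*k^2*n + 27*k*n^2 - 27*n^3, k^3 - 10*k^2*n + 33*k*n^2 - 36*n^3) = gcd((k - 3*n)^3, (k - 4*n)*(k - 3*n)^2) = k^2 - 6*k*n + 9*n^2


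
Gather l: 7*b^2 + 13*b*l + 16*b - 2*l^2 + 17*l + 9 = 7*b^2 + 16*b - 2*l^2 + l*(13*b + 17) + 9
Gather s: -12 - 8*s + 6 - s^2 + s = -s^2 - 7*s - 6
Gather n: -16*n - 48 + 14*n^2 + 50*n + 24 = 14*n^2 + 34*n - 24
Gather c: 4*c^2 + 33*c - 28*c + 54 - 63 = 4*c^2 + 5*c - 9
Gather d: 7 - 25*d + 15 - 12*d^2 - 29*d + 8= -12*d^2 - 54*d + 30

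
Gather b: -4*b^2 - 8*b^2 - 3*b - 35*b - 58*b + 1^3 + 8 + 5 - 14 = -12*b^2 - 96*b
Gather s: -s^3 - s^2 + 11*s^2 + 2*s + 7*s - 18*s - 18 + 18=-s^3 + 10*s^2 - 9*s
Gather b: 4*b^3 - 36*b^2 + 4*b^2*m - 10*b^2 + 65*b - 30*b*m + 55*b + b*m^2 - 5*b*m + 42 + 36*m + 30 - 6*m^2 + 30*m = 4*b^3 + b^2*(4*m - 46) + b*(m^2 - 35*m + 120) - 6*m^2 + 66*m + 72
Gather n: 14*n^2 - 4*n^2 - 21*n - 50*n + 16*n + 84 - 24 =10*n^2 - 55*n + 60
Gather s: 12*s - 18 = 12*s - 18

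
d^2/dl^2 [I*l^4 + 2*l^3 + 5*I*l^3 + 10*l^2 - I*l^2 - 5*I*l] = 12*I*l^2 + l*(12 + 30*I) + 20 - 2*I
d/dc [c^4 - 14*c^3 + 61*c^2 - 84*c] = 4*c^3 - 42*c^2 + 122*c - 84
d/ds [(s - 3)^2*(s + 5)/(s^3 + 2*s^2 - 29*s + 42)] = (3*s^2 + 2*s + 47)/(s^4 + 10*s^3 - 3*s^2 - 140*s + 196)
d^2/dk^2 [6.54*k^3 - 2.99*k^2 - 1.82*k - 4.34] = 39.24*k - 5.98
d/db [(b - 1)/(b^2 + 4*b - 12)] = (b^2 + 4*b - 2*(b - 1)*(b + 2) - 12)/(b^2 + 4*b - 12)^2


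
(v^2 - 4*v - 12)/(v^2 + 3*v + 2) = (v - 6)/(v + 1)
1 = 1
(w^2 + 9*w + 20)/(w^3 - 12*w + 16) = (w + 5)/(w^2 - 4*w + 4)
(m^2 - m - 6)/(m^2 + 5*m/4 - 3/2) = 4*(m - 3)/(4*m - 3)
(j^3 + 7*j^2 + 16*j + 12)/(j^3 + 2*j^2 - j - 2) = (j^2 + 5*j + 6)/(j^2 - 1)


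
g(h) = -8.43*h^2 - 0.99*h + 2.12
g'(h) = -16.86*h - 0.99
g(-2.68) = -55.77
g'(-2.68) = 44.19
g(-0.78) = -2.24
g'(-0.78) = 12.16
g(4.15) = -147.17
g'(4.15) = -70.96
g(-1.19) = -8.64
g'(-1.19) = 19.07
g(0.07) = 2.01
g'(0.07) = -2.17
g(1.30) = -13.41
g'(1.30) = -22.91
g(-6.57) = -355.26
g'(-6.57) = 109.78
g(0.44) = 0.05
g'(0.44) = -8.41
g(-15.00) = -1879.78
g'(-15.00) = 251.91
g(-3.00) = -70.78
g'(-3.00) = 49.59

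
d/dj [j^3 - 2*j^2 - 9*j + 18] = 3*j^2 - 4*j - 9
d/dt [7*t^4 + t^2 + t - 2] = 28*t^3 + 2*t + 1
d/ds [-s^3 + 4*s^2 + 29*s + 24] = -3*s^2 + 8*s + 29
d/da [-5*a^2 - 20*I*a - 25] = -10*a - 20*I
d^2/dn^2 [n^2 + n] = 2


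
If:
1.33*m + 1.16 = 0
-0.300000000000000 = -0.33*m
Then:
No Solution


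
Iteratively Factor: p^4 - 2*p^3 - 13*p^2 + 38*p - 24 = (p + 4)*(p^3 - 6*p^2 + 11*p - 6) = (p - 2)*(p + 4)*(p^2 - 4*p + 3) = (p - 3)*(p - 2)*(p + 4)*(p - 1)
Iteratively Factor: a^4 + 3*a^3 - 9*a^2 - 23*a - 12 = (a + 1)*(a^3 + 2*a^2 - 11*a - 12) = (a + 1)*(a + 4)*(a^2 - 2*a - 3) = (a - 3)*(a + 1)*(a + 4)*(a + 1)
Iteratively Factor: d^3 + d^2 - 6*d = (d + 3)*(d^2 - 2*d) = (d - 2)*(d + 3)*(d)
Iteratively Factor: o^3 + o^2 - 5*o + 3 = (o + 3)*(o^2 - 2*o + 1) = (o - 1)*(o + 3)*(o - 1)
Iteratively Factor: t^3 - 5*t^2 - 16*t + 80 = (t + 4)*(t^2 - 9*t + 20) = (t - 4)*(t + 4)*(t - 5)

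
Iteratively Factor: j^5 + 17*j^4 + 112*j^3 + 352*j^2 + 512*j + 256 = (j + 1)*(j^4 + 16*j^3 + 96*j^2 + 256*j + 256) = (j + 1)*(j + 4)*(j^3 + 12*j^2 + 48*j + 64) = (j + 1)*(j + 4)^2*(j^2 + 8*j + 16) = (j + 1)*(j + 4)^3*(j + 4)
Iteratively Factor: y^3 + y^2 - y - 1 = (y + 1)*(y^2 - 1) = (y - 1)*(y + 1)*(y + 1)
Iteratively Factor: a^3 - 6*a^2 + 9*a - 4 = (a - 1)*(a^2 - 5*a + 4) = (a - 1)^2*(a - 4)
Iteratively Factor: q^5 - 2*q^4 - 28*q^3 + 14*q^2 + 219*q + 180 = (q - 4)*(q^4 + 2*q^3 - 20*q^2 - 66*q - 45) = (q - 4)*(q + 3)*(q^3 - q^2 - 17*q - 15) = (q - 5)*(q - 4)*(q + 3)*(q^2 + 4*q + 3) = (q - 5)*(q - 4)*(q + 1)*(q + 3)*(q + 3)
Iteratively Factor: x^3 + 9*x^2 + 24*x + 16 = (x + 4)*(x^2 + 5*x + 4) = (x + 1)*(x + 4)*(x + 4)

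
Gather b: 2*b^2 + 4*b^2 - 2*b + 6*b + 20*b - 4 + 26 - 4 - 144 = 6*b^2 + 24*b - 126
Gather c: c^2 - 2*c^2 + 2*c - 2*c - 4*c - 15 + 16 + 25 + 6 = -c^2 - 4*c + 32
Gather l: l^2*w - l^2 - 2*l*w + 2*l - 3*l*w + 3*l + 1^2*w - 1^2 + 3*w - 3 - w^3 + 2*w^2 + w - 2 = l^2*(w - 1) + l*(5 - 5*w) - w^3 + 2*w^2 + 5*w - 6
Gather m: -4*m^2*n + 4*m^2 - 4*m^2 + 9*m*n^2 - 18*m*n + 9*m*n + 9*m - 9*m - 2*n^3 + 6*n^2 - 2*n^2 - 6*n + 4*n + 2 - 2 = -4*m^2*n + m*(9*n^2 - 9*n) - 2*n^3 + 4*n^2 - 2*n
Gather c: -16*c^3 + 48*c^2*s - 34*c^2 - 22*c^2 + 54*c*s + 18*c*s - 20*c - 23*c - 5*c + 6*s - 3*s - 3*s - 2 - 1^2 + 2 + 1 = -16*c^3 + c^2*(48*s - 56) + c*(72*s - 48)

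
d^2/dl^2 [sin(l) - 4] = -sin(l)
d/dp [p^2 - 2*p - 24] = 2*p - 2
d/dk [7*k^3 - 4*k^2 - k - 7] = 21*k^2 - 8*k - 1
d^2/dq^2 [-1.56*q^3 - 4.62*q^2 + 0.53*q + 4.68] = -9.36*q - 9.24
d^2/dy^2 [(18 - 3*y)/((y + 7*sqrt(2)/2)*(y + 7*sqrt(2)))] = 12*(-2*y^3 + 36*y^2 + 294*y + 378*sqrt(2)*y + 1029*sqrt(2) + 2058)/(4*y^6 + 126*sqrt(2)*y^5 + 3234*y^4 + 21609*sqrt(2)*y^3 + 158466*y^2 + 302526*sqrt(2)*y + 470596)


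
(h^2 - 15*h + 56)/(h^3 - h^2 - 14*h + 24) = (h^2 - 15*h + 56)/(h^3 - h^2 - 14*h + 24)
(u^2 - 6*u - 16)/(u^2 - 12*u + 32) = (u + 2)/(u - 4)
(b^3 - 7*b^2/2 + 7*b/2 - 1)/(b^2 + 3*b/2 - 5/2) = (2*b^2 - 5*b + 2)/(2*b + 5)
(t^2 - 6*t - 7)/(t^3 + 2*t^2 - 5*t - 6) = (t - 7)/(t^2 + t - 6)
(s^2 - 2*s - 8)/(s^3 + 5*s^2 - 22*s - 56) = 1/(s + 7)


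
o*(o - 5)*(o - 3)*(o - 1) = o^4 - 9*o^3 + 23*o^2 - 15*o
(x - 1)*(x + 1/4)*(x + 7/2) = x^3 + 11*x^2/4 - 23*x/8 - 7/8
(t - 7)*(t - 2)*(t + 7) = t^3 - 2*t^2 - 49*t + 98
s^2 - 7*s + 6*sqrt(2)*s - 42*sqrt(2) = (s - 7)*(s + 6*sqrt(2))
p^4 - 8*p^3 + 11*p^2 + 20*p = p*(p - 5)*(p - 4)*(p + 1)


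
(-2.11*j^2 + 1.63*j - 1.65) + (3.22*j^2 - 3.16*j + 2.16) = 1.11*j^2 - 1.53*j + 0.51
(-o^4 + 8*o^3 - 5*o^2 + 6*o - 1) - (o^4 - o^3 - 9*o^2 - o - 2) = -2*o^4 + 9*o^3 + 4*o^2 + 7*o + 1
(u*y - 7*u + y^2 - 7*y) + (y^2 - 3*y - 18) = u*y - 7*u + 2*y^2 - 10*y - 18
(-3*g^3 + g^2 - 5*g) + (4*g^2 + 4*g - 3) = -3*g^3 + 5*g^2 - g - 3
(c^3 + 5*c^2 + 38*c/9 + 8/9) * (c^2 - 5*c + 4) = c^5 - 151*c^3/9 - 2*c^2/9 + 112*c/9 + 32/9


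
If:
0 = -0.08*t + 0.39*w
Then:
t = 4.875*w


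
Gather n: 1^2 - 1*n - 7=-n - 6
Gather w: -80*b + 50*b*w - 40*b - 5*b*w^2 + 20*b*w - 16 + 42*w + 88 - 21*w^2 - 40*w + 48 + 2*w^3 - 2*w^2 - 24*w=-120*b + 2*w^3 + w^2*(-5*b - 23) + w*(70*b - 22) + 120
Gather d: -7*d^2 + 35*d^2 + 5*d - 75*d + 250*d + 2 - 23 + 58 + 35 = 28*d^2 + 180*d + 72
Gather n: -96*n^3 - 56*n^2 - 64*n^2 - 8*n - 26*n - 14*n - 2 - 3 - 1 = -96*n^3 - 120*n^2 - 48*n - 6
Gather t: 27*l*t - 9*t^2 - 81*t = -9*t^2 + t*(27*l - 81)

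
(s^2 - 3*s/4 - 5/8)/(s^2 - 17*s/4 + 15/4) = (s + 1/2)/(s - 3)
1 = 1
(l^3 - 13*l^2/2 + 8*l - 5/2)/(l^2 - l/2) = l - 6 + 5/l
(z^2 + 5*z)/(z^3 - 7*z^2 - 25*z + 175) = z/(z^2 - 12*z + 35)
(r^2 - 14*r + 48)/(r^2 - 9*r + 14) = (r^2 - 14*r + 48)/(r^2 - 9*r + 14)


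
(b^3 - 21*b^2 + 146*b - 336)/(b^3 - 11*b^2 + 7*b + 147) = (b^2 - 14*b + 48)/(b^2 - 4*b - 21)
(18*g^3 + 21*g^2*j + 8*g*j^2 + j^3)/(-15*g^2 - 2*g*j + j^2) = (-6*g^2 - 5*g*j - j^2)/(5*g - j)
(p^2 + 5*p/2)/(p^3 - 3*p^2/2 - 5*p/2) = (2*p + 5)/(2*p^2 - 3*p - 5)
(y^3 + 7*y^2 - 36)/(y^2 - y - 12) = (y^2 + 4*y - 12)/(y - 4)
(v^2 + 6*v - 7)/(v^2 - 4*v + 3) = (v + 7)/(v - 3)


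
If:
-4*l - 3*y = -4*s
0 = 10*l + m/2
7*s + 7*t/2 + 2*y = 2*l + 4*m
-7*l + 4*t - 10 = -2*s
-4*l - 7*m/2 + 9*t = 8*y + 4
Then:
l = -670/4721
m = 13400/4721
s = 1676/4721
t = 9792/4721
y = 3128/4721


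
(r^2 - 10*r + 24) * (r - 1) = r^3 - 11*r^2 + 34*r - 24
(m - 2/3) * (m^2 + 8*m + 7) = m^3 + 22*m^2/3 + 5*m/3 - 14/3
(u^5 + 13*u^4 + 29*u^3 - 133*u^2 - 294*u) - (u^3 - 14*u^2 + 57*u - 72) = u^5 + 13*u^4 + 28*u^3 - 119*u^2 - 351*u + 72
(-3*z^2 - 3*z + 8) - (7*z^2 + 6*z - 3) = -10*z^2 - 9*z + 11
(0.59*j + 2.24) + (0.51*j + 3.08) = 1.1*j + 5.32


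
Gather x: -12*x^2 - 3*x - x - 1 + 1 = -12*x^2 - 4*x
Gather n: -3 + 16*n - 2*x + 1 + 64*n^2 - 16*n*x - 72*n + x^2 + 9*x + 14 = 64*n^2 + n*(-16*x - 56) + x^2 + 7*x + 12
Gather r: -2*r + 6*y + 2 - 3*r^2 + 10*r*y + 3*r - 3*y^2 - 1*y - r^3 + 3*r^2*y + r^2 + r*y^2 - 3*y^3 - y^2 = -r^3 + r^2*(3*y - 2) + r*(y^2 + 10*y + 1) - 3*y^3 - 4*y^2 + 5*y + 2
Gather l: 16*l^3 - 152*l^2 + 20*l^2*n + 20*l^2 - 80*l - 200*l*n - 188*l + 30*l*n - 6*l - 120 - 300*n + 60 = 16*l^3 + l^2*(20*n - 132) + l*(-170*n - 274) - 300*n - 60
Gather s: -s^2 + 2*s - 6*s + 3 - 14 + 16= -s^2 - 4*s + 5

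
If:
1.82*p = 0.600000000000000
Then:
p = 0.33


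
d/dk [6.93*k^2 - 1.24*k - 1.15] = 13.86*k - 1.24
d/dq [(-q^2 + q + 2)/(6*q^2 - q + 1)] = (-5*q^2 - 26*q + 3)/(36*q^4 - 12*q^3 + 13*q^2 - 2*q + 1)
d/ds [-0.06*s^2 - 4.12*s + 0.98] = -0.12*s - 4.12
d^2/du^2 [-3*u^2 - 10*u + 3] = -6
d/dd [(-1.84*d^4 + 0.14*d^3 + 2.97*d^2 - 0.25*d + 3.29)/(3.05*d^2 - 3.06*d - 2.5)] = (-11.224*d^5 + 17.3182*d^4 + 17.5432*d^3 - 9.3757*d^2 - 34.919*d + 10.6924)/(9.3025*d^4 - 18.666*d^3 - 5.8864*d^2 + 15.3*d + 6.25)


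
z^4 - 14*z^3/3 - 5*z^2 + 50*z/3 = z*(z - 5)*(z - 5/3)*(z + 2)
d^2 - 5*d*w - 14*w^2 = (d - 7*w)*(d + 2*w)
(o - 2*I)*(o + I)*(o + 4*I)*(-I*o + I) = -I*o^4 + 3*o^3 + I*o^3 - 3*o^2 - 6*I*o^2 + 8*o + 6*I*o - 8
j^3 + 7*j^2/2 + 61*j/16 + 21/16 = (j + 3/4)*(j + 1)*(j + 7/4)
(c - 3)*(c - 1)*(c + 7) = c^3 + 3*c^2 - 25*c + 21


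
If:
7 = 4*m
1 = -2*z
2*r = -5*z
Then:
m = 7/4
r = 5/4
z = -1/2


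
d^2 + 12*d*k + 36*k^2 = (d + 6*k)^2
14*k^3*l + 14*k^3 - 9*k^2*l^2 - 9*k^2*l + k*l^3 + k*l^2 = (-7*k + l)*(-2*k + l)*(k*l + k)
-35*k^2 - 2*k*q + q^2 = (-7*k + q)*(5*k + q)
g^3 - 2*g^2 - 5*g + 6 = (g - 3)*(g - 1)*(g + 2)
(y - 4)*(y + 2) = y^2 - 2*y - 8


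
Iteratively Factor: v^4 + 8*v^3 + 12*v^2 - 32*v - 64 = (v - 2)*(v^3 + 10*v^2 + 32*v + 32) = (v - 2)*(v + 4)*(v^2 + 6*v + 8) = (v - 2)*(v + 2)*(v + 4)*(v + 4)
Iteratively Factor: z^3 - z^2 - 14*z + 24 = (z + 4)*(z^2 - 5*z + 6) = (z - 3)*(z + 4)*(z - 2)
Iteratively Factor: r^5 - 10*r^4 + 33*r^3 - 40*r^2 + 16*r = (r - 4)*(r^4 - 6*r^3 + 9*r^2 - 4*r) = (r - 4)*(r - 1)*(r^3 - 5*r^2 + 4*r) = r*(r - 4)*(r - 1)*(r^2 - 5*r + 4) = r*(r - 4)*(r - 1)^2*(r - 4)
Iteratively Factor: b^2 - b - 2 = (b + 1)*(b - 2)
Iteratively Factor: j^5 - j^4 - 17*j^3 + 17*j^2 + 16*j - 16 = (j + 4)*(j^4 - 5*j^3 + 3*j^2 + 5*j - 4) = (j + 1)*(j + 4)*(j^3 - 6*j^2 + 9*j - 4) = (j - 4)*(j + 1)*(j + 4)*(j^2 - 2*j + 1) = (j - 4)*(j - 1)*(j + 1)*(j + 4)*(j - 1)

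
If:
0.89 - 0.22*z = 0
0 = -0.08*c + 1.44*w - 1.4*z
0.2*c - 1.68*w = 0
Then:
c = 61.95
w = 7.37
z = 4.05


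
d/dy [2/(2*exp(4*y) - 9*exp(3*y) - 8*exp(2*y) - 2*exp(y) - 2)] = (-16*exp(3*y) + 54*exp(2*y) + 32*exp(y) + 4)*exp(y)/(-2*exp(4*y) + 9*exp(3*y) + 8*exp(2*y) + 2*exp(y) + 2)^2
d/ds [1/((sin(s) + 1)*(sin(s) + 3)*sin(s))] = (-8*sin(s) + 3*cos(s)^2 - 6)*cos(s)/((sin(s) + 1)^2*(sin(s) + 3)^2*sin(s)^2)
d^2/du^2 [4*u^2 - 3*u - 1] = 8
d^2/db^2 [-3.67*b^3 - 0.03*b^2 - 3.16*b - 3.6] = -22.02*b - 0.06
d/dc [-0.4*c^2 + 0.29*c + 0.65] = 0.29 - 0.8*c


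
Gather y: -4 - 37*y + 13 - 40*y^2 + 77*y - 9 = -40*y^2 + 40*y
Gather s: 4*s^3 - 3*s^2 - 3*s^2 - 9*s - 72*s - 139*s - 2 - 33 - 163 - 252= 4*s^3 - 6*s^2 - 220*s - 450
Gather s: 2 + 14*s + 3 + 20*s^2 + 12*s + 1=20*s^2 + 26*s + 6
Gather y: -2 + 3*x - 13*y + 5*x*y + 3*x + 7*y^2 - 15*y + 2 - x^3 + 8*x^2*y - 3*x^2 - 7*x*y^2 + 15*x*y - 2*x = -x^3 - 3*x^2 + 4*x + y^2*(7 - 7*x) + y*(8*x^2 + 20*x - 28)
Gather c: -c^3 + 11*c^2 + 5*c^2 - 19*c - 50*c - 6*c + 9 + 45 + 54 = -c^3 + 16*c^2 - 75*c + 108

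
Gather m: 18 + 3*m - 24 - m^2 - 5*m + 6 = -m^2 - 2*m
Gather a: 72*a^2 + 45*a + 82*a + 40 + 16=72*a^2 + 127*a + 56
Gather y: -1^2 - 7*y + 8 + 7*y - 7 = 0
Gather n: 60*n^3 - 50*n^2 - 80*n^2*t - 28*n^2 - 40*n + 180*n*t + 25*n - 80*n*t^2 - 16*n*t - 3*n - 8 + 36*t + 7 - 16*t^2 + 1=60*n^3 + n^2*(-80*t - 78) + n*(-80*t^2 + 164*t - 18) - 16*t^2 + 36*t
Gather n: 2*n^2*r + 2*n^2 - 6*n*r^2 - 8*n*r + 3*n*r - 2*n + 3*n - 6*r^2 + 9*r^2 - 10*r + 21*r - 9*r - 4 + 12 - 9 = n^2*(2*r + 2) + n*(-6*r^2 - 5*r + 1) + 3*r^2 + 2*r - 1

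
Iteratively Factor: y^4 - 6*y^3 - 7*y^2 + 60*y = (y - 5)*(y^3 - y^2 - 12*y) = (y - 5)*(y + 3)*(y^2 - 4*y) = y*(y - 5)*(y + 3)*(y - 4)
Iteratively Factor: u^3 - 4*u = (u + 2)*(u^2 - 2*u) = u*(u + 2)*(u - 2)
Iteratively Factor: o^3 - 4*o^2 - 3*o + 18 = (o - 3)*(o^2 - o - 6) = (o - 3)*(o + 2)*(o - 3)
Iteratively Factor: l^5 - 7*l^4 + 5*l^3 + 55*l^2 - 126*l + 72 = (l - 2)*(l^4 - 5*l^3 - 5*l^2 + 45*l - 36) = (l - 3)*(l - 2)*(l^3 - 2*l^2 - 11*l + 12) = (l - 4)*(l - 3)*(l - 2)*(l^2 + 2*l - 3) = (l - 4)*(l - 3)*(l - 2)*(l + 3)*(l - 1)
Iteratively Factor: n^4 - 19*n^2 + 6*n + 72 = (n + 2)*(n^3 - 2*n^2 - 15*n + 36) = (n - 3)*(n + 2)*(n^2 + n - 12) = (n - 3)*(n + 2)*(n + 4)*(n - 3)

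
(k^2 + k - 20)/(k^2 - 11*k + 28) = (k + 5)/(k - 7)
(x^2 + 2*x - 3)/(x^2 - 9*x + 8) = (x + 3)/(x - 8)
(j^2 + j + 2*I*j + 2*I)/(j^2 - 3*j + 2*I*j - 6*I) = (j + 1)/(j - 3)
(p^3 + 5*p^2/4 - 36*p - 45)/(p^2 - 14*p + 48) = (4*p^2 + 29*p + 30)/(4*(p - 8))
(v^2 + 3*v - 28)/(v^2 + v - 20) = (v + 7)/(v + 5)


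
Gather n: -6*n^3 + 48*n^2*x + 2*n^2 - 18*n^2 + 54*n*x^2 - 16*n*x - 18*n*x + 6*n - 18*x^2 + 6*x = -6*n^3 + n^2*(48*x - 16) + n*(54*x^2 - 34*x + 6) - 18*x^2 + 6*x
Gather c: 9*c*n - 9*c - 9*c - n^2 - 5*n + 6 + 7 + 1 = c*(9*n - 18) - n^2 - 5*n + 14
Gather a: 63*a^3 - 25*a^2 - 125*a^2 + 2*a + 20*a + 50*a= 63*a^3 - 150*a^2 + 72*a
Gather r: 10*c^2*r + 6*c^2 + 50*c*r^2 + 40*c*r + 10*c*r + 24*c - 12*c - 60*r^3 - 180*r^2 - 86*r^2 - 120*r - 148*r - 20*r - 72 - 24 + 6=6*c^2 + 12*c - 60*r^3 + r^2*(50*c - 266) + r*(10*c^2 + 50*c - 288) - 90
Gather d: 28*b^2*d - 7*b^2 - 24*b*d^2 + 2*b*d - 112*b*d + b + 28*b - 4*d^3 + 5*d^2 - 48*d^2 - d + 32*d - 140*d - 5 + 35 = -7*b^2 + 29*b - 4*d^3 + d^2*(-24*b - 43) + d*(28*b^2 - 110*b - 109) + 30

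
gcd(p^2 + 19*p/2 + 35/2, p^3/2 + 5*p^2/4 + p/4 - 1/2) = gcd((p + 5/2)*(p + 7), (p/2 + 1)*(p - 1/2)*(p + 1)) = 1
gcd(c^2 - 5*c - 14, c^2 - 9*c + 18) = 1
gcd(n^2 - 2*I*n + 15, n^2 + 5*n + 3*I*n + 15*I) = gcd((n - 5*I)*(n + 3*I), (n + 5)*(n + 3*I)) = n + 3*I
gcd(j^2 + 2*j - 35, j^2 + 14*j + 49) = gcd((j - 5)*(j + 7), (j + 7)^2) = j + 7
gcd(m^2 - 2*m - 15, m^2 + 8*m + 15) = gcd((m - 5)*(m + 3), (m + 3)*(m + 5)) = m + 3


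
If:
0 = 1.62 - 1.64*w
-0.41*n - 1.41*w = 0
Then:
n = -3.40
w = 0.99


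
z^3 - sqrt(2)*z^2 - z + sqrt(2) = (z - 1)*(z + 1)*(z - sqrt(2))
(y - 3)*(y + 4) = y^2 + y - 12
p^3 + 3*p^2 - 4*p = p*(p - 1)*(p + 4)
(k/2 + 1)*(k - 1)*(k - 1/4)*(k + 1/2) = k^4/2 + 5*k^3/8 - 15*k^2/16 - 5*k/16 + 1/8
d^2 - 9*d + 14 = (d - 7)*(d - 2)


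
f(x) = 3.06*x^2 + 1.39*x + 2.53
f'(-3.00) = -16.97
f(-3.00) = 25.90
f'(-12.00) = -72.05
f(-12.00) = 426.49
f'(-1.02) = -4.85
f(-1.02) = 4.30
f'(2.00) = 13.63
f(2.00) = 17.55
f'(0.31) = 3.29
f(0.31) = 3.25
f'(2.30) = 15.47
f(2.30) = 21.91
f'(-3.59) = -20.58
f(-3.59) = 36.98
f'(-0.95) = -4.42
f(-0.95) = 3.97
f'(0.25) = 2.92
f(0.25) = 3.07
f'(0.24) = 2.86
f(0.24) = 3.04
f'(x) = 6.12*x + 1.39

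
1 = 1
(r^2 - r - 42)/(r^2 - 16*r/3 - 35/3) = 3*(r + 6)/(3*r + 5)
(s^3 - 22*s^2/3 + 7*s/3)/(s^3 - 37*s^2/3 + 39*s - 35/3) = s/(s - 5)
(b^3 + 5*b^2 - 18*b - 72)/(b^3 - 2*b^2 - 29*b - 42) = (b^2 + 2*b - 24)/(b^2 - 5*b - 14)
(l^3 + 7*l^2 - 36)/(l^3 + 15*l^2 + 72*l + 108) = (l - 2)/(l + 6)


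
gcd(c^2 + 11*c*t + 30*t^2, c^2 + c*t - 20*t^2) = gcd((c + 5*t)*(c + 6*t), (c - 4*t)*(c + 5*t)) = c + 5*t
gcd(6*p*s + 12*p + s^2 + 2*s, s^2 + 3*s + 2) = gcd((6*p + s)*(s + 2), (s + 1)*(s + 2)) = s + 2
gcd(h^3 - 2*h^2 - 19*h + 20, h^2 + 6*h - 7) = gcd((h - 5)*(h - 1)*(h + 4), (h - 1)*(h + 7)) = h - 1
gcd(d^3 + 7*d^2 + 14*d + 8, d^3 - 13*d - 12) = d + 1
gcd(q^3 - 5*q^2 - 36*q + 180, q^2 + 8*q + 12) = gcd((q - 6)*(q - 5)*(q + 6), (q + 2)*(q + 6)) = q + 6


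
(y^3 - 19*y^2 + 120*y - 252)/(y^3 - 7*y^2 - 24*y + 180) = (y - 7)/(y + 5)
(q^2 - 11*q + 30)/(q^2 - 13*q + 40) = (q - 6)/(q - 8)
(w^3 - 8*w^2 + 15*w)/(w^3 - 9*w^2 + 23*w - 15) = w/(w - 1)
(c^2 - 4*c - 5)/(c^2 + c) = (c - 5)/c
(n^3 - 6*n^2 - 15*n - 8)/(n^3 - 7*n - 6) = (n^2 - 7*n - 8)/(n^2 - n - 6)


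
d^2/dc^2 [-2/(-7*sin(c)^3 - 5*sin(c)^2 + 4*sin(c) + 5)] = 2*(-441*sin(c)^6 - 385*sin(c)^5 + 544*sin(c)^4 + 305*sin(c)^3 - 134*sin(c)^2 + 110*sin(c) + 82)/(7*sin(c)^3 + 5*sin(c)^2 - 4*sin(c) - 5)^3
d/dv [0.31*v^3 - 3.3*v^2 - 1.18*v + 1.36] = 0.93*v^2 - 6.6*v - 1.18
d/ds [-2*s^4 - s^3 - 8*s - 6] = -8*s^3 - 3*s^2 - 8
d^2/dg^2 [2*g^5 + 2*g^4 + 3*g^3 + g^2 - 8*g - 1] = 40*g^3 + 24*g^2 + 18*g + 2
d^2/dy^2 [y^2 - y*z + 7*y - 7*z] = 2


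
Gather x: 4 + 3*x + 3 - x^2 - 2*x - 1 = -x^2 + x + 6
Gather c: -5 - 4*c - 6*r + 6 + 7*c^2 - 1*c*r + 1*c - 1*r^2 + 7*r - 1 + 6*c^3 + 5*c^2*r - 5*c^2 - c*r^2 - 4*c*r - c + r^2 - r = 6*c^3 + c^2*(5*r + 2) + c*(-r^2 - 5*r - 4)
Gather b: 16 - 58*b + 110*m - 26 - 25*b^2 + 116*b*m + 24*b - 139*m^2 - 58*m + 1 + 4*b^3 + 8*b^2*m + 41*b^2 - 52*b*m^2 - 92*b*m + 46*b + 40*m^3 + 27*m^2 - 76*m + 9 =4*b^3 + b^2*(8*m + 16) + b*(-52*m^2 + 24*m + 12) + 40*m^3 - 112*m^2 - 24*m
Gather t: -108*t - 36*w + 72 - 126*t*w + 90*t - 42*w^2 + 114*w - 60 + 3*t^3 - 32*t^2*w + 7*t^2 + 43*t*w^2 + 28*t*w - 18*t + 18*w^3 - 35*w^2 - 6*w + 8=3*t^3 + t^2*(7 - 32*w) + t*(43*w^2 - 98*w - 36) + 18*w^3 - 77*w^2 + 72*w + 20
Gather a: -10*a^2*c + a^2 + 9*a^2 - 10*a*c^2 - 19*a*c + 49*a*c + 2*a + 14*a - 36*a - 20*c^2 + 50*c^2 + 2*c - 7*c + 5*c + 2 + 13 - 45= a^2*(10 - 10*c) + a*(-10*c^2 + 30*c - 20) + 30*c^2 - 30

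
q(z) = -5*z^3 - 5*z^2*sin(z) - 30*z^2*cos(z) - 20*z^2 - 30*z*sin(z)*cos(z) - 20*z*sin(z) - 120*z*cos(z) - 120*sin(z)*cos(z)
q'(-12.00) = 108.47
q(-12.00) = 3180.82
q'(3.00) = 30.35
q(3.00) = 323.22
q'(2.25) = 387.78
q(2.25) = 143.74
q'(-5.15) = 31.55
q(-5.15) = 63.63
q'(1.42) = 221.61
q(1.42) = -151.53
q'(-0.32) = -142.03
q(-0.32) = 62.76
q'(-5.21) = 40.18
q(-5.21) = 61.48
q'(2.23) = 391.42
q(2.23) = 135.95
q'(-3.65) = -149.29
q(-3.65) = -49.22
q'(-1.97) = 156.09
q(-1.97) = -126.26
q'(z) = 30*z^2*sin(z) - 5*z^2*cos(z) - 15*z^2 + 30*z*sin(z)^2 + 110*z*sin(z) - 30*z*cos(z)^2 - 80*z*cos(z) - 40*z + 120*sin(z)^2 - 30*sin(z)*cos(z) - 20*sin(z) - 120*cos(z)^2 - 120*cos(z)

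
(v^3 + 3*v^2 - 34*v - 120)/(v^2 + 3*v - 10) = (v^2 - 2*v - 24)/(v - 2)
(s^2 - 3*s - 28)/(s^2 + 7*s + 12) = (s - 7)/(s + 3)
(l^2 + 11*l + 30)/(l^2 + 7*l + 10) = (l + 6)/(l + 2)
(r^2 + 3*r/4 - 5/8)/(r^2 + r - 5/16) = 2*(2*r - 1)/(4*r - 1)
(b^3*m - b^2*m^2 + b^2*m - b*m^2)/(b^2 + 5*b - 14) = b*m*(b^2 - b*m + b - m)/(b^2 + 5*b - 14)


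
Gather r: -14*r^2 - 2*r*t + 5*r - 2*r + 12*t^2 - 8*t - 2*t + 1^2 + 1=-14*r^2 + r*(3 - 2*t) + 12*t^2 - 10*t + 2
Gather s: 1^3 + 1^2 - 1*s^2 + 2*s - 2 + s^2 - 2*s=0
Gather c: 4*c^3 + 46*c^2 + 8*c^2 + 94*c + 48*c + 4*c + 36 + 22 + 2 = 4*c^3 + 54*c^2 + 146*c + 60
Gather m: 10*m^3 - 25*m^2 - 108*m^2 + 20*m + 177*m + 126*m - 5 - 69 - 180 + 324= 10*m^3 - 133*m^2 + 323*m + 70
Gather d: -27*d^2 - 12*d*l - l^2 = -27*d^2 - 12*d*l - l^2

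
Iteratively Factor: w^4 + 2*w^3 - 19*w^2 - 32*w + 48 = (w - 1)*(w^3 + 3*w^2 - 16*w - 48) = (w - 4)*(w - 1)*(w^2 + 7*w + 12) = (w - 4)*(w - 1)*(w + 3)*(w + 4)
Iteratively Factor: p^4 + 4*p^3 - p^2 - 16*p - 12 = (p + 1)*(p^3 + 3*p^2 - 4*p - 12) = (p + 1)*(p + 3)*(p^2 - 4) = (p - 2)*(p + 1)*(p + 3)*(p + 2)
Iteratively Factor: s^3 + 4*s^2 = (s + 4)*(s^2) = s*(s + 4)*(s)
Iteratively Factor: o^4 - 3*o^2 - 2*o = (o)*(o^3 - 3*o - 2) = o*(o + 1)*(o^2 - o - 2) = o*(o - 2)*(o + 1)*(o + 1)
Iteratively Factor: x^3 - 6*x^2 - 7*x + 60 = (x - 4)*(x^2 - 2*x - 15) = (x - 5)*(x - 4)*(x + 3)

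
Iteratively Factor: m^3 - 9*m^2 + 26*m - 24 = (m - 3)*(m^2 - 6*m + 8) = (m - 4)*(m - 3)*(m - 2)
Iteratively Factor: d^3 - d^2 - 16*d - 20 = (d + 2)*(d^2 - 3*d - 10) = (d - 5)*(d + 2)*(d + 2)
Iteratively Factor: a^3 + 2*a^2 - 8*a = (a - 2)*(a^2 + 4*a) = (a - 2)*(a + 4)*(a)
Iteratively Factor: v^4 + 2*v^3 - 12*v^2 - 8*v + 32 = (v + 4)*(v^3 - 2*v^2 - 4*v + 8) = (v + 2)*(v + 4)*(v^2 - 4*v + 4) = (v - 2)*(v + 2)*(v + 4)*(v - 2)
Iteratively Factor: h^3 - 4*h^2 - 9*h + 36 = (h - 4)*(h^2 - 9) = (h - 4)*(h + 3)*(h - 3)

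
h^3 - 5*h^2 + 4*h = h*(h - 4)*(h - 1)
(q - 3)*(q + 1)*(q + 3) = q^3 + q^2 - 9*q - 9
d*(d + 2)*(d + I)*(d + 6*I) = d^4 + 2*d^3 + 7*I*d^3 - 6*d^2 + 14*I*d^2 - 12*d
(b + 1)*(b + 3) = b^2 + 4*b + 3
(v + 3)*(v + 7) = v^2 + 10*v + 21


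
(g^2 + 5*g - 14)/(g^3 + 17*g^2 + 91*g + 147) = (g - 2)/(g^2 + 10*g + 21)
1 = 1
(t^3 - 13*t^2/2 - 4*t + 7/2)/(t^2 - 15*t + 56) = (2*t^2 + t - 1)/(2*(t - 8))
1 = 1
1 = 1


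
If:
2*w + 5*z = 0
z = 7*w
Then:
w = 0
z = 0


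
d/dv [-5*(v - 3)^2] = 30 - 10*v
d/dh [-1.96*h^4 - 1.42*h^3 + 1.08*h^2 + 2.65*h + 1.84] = -7.84*h^3 - 4.26*h^2 + 2.16*h + 2.65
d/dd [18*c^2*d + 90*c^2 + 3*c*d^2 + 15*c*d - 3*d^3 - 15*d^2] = 18*c^2 + 6*c*d + 15*c - 9*d^2 - 30*d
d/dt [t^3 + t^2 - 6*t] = 3*t^2 + 2*t - 6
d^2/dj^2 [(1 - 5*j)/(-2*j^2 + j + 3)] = 2*((7 - 30*j)*(-2*j^2 + j + 3) - (4*j - 1)^2*(5*j - 1))/(-2*j^2 + j + 3)^3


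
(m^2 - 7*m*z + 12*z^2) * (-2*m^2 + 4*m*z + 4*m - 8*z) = -2*m^4 + 18*m^3*z + 4*m^3 - 52*m^2*z^2 - 36*m^2*z + 48*m*z^3 + 104*m*z^2 - 96*z^3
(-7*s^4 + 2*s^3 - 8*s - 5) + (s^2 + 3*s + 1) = -7*s^4 + 2*s^3 + s^2 - 5*s - 4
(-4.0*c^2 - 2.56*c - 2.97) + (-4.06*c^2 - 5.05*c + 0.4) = -8.06*c^2 - 7.61*c - 2.57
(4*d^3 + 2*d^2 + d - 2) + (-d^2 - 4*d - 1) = 4*d^3 + d^2 - 3*d - 3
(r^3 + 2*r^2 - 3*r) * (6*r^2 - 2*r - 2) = 6*r^5 + 10*r^4 - 24*r^3 + 2*r^2 + 6*r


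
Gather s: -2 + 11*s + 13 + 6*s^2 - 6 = 6*s^2 + 11*s + 5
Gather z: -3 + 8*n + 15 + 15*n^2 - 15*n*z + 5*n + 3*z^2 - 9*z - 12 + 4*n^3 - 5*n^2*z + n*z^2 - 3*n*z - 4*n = 4*n^3 + 15*n^2 + 9*n + z^2*(n + 3) + z*(-5*n^2 - 18*n - 9)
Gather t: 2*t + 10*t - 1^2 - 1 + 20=12*t + 18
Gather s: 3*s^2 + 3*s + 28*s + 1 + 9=3*s^2 + 31*s + 10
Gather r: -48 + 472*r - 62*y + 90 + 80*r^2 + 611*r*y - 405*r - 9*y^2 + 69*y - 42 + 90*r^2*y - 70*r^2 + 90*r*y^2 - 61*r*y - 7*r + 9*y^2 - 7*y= r^2*(90*y + 10) + r*(90*y^2 + 550*y + 60)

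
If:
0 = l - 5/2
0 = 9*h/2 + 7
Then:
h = -14/9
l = 5/2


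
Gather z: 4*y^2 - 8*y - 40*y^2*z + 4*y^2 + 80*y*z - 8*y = 8*y^2 - 16*y + z*(-40*y^2 + 80*y)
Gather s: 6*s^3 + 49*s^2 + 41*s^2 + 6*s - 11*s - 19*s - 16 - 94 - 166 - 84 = 6*s^3 + 90*s^2 - 24*s - 360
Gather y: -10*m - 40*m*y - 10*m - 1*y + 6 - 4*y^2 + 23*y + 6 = -20*m - 4*y^2 + y*(22 - 40*m) + 12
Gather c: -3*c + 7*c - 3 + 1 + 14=4*c + 12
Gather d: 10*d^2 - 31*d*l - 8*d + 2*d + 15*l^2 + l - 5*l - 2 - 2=10*d^2 + d*(-31*l - 6) + 15*l^2 - 4*l - 4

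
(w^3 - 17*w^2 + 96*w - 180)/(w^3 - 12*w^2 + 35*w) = (w^2 - 12*w + 36)/(w*(w - 7))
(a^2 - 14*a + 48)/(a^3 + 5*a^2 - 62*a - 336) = (a - 6)/(a^2 + 13*a + 42)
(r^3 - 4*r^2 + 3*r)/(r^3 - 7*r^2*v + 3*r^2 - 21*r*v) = (r^2 - 4*r + 3)/(r^2 - 7*r*v + 3*r - 21*v)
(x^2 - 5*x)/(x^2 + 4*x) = (x - 5)/(x + 4)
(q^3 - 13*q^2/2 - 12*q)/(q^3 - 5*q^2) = (q^2 - 13*q/2 - 12)/(q*(q - 5))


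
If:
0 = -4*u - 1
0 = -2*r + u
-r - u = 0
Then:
No Solution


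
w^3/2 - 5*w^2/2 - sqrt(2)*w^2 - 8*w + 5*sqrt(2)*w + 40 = (w/2 + sqrt(2))*(w - 5)*(w - 4*sqrt(2))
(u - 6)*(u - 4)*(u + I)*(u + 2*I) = u^4 - 10*u^3 + 3*I*u^3 + 22*u^2 - 30*I*u^2 + 20*u + 72*I*u - 48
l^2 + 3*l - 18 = (l - 3)*(l + 6)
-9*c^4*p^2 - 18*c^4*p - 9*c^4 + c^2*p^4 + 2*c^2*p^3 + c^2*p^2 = (-3*c + p)*(3*c + p)*(c*p + c)^2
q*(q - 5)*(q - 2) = q^3 - 7*q^2 + 10*q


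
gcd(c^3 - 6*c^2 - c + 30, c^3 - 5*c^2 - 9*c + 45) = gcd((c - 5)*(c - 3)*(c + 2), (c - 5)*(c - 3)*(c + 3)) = c^2 - 8*c + 15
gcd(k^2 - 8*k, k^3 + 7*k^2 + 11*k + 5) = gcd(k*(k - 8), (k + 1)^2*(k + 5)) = 1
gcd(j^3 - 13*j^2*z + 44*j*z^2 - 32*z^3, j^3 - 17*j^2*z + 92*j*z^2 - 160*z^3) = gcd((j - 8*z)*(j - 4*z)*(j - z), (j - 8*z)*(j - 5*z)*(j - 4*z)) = j^2 - 12*j*z + 32*z^2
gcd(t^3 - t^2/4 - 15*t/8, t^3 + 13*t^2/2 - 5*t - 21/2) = t - 3/2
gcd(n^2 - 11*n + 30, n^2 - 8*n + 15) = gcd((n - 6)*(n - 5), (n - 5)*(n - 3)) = n - 5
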